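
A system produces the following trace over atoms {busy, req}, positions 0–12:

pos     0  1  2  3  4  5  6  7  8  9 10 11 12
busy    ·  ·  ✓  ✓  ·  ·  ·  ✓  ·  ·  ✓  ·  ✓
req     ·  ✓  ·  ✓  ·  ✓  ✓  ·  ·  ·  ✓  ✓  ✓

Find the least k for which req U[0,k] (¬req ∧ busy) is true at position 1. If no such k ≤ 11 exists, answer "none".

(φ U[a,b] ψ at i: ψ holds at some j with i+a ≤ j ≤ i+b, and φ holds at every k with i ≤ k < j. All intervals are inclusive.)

1

Need earliest j ≥ 1 with (¬req ∧ busy), and req at every k in [1,j-1].
  j=1: rhs fails.
  j=2: rhs holds; lhs holds on [1,1]. k = 1.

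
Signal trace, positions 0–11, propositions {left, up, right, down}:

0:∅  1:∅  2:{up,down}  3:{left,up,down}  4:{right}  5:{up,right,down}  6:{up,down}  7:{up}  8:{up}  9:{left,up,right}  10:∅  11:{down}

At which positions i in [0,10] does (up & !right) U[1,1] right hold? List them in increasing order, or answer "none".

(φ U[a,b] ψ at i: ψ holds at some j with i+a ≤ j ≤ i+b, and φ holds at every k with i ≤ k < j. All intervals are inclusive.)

3, 8

Evaluate at each i in [0,10]:
  i=0: ✗ (no rhs in [1,1])
  i=1: ✗ (no rhs in [2,2])
  i=2: ✗ (no rhs in [3,3])
  i=3: ✓ (rhs at j=4; lhs holds on [3,3])
  i=4: ✗ (lhs fails at k=4 before rhs at j=5)
  i=5: ✗ (no rhs in [6,6])
  i=6: ✗ (no rhs in [7,7])
  i=7: ✗ (no rhs in [8,8])
  i=8: ✓ (rhs at j=9; lhs holds on [8,8])
  i=9: ✗ (no rhs in [10,10])
  i=10: ✗ (no rhs in [11,11])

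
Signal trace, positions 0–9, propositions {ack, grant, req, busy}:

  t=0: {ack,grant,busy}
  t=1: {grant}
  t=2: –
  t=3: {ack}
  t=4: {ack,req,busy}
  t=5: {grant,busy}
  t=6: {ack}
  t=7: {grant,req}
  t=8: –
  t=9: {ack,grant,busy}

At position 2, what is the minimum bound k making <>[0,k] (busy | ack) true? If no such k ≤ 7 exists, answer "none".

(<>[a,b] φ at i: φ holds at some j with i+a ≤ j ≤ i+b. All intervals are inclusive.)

Scan j = 2,3,… for (busy | ack):
  j=2: fails
  j=3: holds
First hit at j=3, so smallest k = 3-2 = 1.

1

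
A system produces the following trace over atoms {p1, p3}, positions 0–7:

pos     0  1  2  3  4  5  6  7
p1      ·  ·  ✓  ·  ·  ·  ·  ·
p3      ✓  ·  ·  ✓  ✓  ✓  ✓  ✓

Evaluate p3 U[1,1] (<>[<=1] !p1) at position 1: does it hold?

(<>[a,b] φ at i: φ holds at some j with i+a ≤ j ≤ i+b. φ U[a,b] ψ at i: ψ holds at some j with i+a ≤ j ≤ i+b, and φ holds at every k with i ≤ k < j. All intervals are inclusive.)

Need some j in [2,2] with <>[<=1] !p1, and p3 at every k in [1,j-1].
  j=2: <>[<=1] !p1 holds, but p3 fails at k=1 → not this j.
No j in the window works → until fails.

False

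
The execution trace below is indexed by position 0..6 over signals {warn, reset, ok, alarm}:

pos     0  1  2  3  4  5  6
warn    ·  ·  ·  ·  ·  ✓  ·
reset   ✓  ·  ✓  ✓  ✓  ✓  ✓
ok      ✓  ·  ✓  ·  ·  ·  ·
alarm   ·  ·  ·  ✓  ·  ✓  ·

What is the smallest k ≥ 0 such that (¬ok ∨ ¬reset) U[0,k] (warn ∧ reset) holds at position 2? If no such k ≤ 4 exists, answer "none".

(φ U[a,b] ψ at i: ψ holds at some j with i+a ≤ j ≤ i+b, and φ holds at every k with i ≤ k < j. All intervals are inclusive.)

Need earliest j ≥ 2 with (warn ∧ reset), and (¬ok ∨ ¬reset) at every k in [2,j-1].
  j=2: rhs fails.
  j=3: rhs fails.
  j=4: rhs fails.
  j=5: rhs holds but lhs fails at k=2.
  j=6: rhs fails.
No witness within the range → none.

none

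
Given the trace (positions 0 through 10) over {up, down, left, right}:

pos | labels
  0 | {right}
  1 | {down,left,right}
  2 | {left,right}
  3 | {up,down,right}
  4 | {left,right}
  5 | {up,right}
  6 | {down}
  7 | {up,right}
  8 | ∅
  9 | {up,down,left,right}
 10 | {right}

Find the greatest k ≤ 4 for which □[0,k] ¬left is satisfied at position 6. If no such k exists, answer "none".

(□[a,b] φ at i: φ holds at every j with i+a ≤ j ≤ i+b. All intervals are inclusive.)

¬left must hold from j=6 onward; find where it first fails.
  j=6: holds
  j=7: holds
  j=8: holds
  j=9: fails
Holds on [6,8], so largest k = 2.

2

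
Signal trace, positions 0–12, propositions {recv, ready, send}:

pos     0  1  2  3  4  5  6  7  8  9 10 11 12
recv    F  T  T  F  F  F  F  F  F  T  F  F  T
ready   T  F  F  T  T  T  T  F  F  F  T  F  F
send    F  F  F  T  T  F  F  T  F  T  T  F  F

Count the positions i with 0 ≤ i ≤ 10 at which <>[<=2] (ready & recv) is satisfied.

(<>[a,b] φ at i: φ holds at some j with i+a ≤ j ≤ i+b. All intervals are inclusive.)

Evaluate at each i in [0,10]:
  i=0: ✗ (none in [0,2])
  i=1: ✗ (none in [1,3])
  i=2: ✗ (none in [2,4])
  i=3: ✗ (none in [3,5])
  i=4: ✗ (none in [4,6])
  i=5: ✗ (none in [5,7])
  i=6: ✗ (none in [6,8])
  i=7: ✗ (none in [7,9])
  i=8: ✗ (none in [8,10])
  i=9: ✗ (none in [9,11])
  i=10: ✗ (none in [10,12])
Positions where it holds: {} → 0.

0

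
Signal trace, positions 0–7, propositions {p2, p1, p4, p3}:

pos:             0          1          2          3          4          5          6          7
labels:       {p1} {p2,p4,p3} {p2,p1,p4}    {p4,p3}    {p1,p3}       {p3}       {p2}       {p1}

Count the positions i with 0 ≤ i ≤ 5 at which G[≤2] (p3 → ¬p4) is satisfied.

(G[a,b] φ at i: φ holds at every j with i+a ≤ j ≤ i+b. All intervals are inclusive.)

Evaluate at each i in [0,5]:
  i=0: ✗ (fails at j=1)
  i=1: ✗ (fails at j=1)
  i=2: ✗ (fails at j=3)
  i=3: ✗ (fails at j=3)
  i=4: ✓ (all of [4,6])
  i=5: ✓ (all of [5,7])
Positions where it holds: {4, 5} → 2.

2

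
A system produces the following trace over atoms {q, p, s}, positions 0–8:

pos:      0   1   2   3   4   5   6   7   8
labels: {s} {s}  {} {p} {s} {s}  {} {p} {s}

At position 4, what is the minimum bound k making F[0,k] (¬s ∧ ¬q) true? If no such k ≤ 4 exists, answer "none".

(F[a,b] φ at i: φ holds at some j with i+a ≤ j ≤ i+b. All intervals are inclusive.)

Scan j = 4,5,… for (¬s ∧ ¬q):
  j=4: fails
  j=5: fails
  j=6: holds
First hit at j=6, so smallest k = 6-4 = 2.

2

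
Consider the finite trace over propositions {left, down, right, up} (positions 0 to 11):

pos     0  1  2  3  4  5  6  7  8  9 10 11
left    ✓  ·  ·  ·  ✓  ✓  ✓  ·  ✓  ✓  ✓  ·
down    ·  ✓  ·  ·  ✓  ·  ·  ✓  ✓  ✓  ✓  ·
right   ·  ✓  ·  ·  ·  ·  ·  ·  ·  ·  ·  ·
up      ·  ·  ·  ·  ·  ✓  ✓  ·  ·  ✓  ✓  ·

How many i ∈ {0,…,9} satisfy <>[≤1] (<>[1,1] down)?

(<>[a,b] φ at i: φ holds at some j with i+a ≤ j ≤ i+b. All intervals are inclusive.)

Evaluate at each i in [0,9]:
  i=0: ✓ (witness j=0)
  i=1: ✗ (none in [1,2])
  i=2: ✓ (witness j=3)
  i=3: ✓ (witness j=3)
  i=4: ✗ (none in [4,5])
  i=5: ✓ (witness j=6)
  i=6: ✓ (witness j=6)
  i=7: ✓ (witness j=7)
  i=8: ✓ (witness j=8)
  i=9: ✓ (witness j=9)
Positions where it holds: {0, 2, 3, 5, 6, 7, 8, 9} → 8.

8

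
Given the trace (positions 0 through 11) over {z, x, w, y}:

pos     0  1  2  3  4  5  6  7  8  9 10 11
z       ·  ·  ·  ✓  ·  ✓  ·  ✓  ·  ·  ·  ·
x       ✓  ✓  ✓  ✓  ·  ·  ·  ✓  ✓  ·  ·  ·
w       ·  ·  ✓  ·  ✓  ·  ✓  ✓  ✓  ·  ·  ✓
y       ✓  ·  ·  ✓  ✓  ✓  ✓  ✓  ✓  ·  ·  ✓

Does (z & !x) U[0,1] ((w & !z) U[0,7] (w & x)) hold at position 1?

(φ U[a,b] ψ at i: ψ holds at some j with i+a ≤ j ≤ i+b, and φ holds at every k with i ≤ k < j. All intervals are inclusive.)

False

Need some j in [1,2] with ((w & !z) U[0,7] (w & x)), and (z & !x) at every k in [1,j-1].
  j=1: ((w & !z) U[0,7] (w & x)) — fails.
  j=2: ((w & !z) U[0,7] (w & x)) holds, but (z & !x) fails at k=1 → not this j.
No j in the window works → until fails.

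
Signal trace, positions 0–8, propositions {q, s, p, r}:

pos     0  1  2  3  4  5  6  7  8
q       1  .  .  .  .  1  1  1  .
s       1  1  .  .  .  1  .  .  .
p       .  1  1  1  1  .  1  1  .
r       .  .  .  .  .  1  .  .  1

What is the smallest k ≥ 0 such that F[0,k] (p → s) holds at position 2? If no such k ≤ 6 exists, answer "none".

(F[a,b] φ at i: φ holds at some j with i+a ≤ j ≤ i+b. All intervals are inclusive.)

Scan j = 2,3,… for (p → s):
  j=2: fails
  j=3: fails
  j=4: fails
  j=5: holds
First hit at j=5, so smallest k = 5-2 = 3.

3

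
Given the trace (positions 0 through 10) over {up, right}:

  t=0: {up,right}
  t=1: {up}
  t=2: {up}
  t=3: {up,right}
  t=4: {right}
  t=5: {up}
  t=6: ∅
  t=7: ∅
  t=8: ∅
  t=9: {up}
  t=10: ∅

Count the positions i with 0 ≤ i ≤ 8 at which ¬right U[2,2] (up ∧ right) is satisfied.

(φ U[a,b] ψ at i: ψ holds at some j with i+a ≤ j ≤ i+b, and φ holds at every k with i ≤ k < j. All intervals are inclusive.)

Evaluate at each i in [0,8]:
  i=0: ✗ (no rhs in [2,2])
  i=1: ✓ (rhs at j=3; lhs holds on [1,2])
  i=2: ✗ (no rhs in [4,4])
  i=3: ✗ (no rhs in [5,5])
  i=4: ✗ (no rhs in [6,6])
  i=5: ✗ (no rhs in [7,7])
  i=6: ✗ (no rhs in [8,8])
  i=7: ✗ (no rhs in [9,9])
  i=8: ✗ (no rhs in [10,10])
Positions where it holds: {1} → 1.

1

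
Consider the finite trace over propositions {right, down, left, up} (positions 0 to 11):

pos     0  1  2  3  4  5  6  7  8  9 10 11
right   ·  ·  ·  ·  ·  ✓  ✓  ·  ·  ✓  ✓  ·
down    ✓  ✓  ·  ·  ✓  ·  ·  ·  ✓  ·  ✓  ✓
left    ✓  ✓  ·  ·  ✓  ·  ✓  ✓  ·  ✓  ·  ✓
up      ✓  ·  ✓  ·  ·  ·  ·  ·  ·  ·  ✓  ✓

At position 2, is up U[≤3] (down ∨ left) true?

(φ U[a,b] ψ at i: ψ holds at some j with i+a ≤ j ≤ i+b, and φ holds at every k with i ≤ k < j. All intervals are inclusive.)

False

Need some j in [2,5] with (down ∨ left), and up at every k in [2,j-1].
  j=2: (down ∨ left) false.
  j=3: (down ∨ left) false.
  j=4: (down ∨ left) holds, but up fails at k=3 → not this j.
  j=5: (down ∨ left) false.
No j in the window works → until fails.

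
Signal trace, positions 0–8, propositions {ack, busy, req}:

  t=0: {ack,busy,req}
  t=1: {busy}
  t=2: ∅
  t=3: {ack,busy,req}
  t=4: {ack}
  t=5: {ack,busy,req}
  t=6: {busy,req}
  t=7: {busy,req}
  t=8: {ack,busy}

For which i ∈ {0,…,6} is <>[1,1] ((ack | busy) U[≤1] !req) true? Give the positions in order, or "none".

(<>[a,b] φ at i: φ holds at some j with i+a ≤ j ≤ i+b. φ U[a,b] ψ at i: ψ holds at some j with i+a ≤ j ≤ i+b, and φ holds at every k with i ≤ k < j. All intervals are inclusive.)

0, 1, 2, 3, 6

Evaluate at each i in [0,6]:
  i=0: ✓ (witness j=1)
  i=1: ✓ (witness j=2)
  i=2: ✓ (witness j=3)
  i=3: ✓ (witness j=4)
  i=4: ✗ (none in [5,5])
  i=5: ✗ (none in [6,6])
  i=6: ✓ (witness j=7)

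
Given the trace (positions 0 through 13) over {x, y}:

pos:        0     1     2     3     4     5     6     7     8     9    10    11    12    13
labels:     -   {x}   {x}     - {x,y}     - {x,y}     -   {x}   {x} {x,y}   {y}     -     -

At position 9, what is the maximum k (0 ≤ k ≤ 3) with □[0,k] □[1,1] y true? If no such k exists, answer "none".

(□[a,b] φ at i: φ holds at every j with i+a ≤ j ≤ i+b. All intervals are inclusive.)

□[1,1] y must hold from j=9 onward; find where it first fails.
  j=9: holds
  j=10: holds
  j=11: fails
Holds on [9,10], so largest k = 1.

1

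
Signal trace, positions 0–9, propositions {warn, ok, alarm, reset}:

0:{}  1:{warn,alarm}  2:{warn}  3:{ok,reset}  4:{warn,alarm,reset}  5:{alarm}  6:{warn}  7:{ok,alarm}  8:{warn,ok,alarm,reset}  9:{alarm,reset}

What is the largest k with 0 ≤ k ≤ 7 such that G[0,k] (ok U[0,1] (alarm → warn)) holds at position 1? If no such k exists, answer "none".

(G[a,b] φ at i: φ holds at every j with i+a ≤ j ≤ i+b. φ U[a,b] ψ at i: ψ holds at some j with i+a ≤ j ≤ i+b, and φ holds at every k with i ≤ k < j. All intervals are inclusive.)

3

(ok U[0,1] (alarm → warn)) must hold from j=1 onward; find where it first fails.
  j=1: holds
  j=2: holds
  j=3: holds
  j=4: holds
  j=5: fails
Holds on [1,4], so largest k = 3.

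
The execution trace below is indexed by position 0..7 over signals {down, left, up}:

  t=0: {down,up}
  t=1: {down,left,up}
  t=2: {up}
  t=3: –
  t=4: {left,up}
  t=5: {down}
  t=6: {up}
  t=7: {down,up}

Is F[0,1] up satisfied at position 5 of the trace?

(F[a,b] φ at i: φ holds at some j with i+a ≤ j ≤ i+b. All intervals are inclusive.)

True

Check up at each j in [5,6]:
  j=5: false
  j=6: true
Found at j=6 → formula holds.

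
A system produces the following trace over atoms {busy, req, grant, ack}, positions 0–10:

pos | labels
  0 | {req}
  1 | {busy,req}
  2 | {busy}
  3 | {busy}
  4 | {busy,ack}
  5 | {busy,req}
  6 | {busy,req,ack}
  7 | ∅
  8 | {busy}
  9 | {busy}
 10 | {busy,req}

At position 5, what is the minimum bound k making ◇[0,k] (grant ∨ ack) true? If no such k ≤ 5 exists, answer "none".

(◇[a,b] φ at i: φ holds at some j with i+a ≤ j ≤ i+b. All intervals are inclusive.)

1

Scan j = 5,6,… for (grant ∨ ack):
  j=5: fails
  j=6: holds
First hit at j=6, so smallest k = 6-5 = 1.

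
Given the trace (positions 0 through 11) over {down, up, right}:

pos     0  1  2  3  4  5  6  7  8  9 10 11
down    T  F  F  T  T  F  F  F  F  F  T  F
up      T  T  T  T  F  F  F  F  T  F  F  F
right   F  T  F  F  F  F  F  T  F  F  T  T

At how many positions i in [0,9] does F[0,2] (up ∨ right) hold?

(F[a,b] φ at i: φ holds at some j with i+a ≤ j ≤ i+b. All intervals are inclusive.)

Evaluate at each i in [0,9]:
  i=0: ✓ (witness j=0)
  i=1: ✓ (witness j=1)
  i=2: ✓ (witness j=2)
  i=3: ✓ (witness j=3)
  i=4: ✗ (none in [4,6])
  i=5: ✓ (witness j=7)
  i=6: ✓ (witness j=7)
  i=7: ✓ (witness j=7)
  i=8: ✓ (witness j=8)
  i=9: ✓ (witness j=10)
Positions where it holds: {0, 1, 2, 3, 5, 6, 7, 8, 9} → 9.

9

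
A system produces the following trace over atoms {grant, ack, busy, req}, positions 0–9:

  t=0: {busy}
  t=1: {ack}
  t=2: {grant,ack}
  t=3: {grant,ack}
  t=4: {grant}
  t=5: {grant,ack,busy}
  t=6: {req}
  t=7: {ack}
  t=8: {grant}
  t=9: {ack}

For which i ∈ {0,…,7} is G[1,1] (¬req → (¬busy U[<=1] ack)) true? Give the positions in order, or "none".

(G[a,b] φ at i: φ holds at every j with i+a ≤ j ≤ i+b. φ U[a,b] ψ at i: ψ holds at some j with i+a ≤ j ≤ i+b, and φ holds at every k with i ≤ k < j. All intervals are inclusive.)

0, 1, 2, 3, 4, 5, 6, 7

Evaluate at each i in [0,7]:
  i=0: ✓ (all of [1,1])
  i=1: ✓ (all of [2,2])
  i=2: ✓ (all of [3,3])
  i=3: ✓ (all of [4,4])
  i=4: ✓ (all of [5,5])
  i=5: ✓ (all of [6,6])
  i=6: ✓ (all of [7,7])
  i=7: ✓ (all of [8,8])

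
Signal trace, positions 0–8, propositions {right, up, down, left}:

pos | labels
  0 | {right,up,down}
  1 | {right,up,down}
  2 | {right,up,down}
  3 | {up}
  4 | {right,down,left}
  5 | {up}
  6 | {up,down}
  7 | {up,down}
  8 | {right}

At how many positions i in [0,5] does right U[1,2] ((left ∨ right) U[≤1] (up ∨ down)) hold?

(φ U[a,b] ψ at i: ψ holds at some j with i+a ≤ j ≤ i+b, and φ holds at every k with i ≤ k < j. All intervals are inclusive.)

Evaluate at each i in [0,5]:
  i=0: ✓ (rhs at j=1; lhs holds on [0,0])
  i=1: ✓ (rhs at j=2; lhs holds on [1,1])
  i=2: ✓ (rhs at j=3; lhs holds on [2,2])
  i=3: ✗ (lhs fails at k=3 before rhs at j=4)
  i=4: ✓ (rhs at j=5; lhs holds on [4,4])
  i=5: ✗ (lhs fails at k=5 before rhs at j=6)
Positions where it holds: {0, 1, 2, 4} → 4.

4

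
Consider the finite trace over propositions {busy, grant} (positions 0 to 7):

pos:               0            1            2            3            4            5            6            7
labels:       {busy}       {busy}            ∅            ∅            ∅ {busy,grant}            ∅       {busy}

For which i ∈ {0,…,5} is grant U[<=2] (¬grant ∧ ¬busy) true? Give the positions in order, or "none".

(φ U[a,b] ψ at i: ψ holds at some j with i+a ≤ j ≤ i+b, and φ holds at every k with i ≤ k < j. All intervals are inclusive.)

2, 3, 4, 5

Evaluate at each i in [0,5]:
  i=0: ✗ (lhs fails at k=0 before rhs at j=2)
  i=1: ✗ (lhs fails at k=1 before rhs at j=2)
  i=2: ✓ (rhs at j=2)
  i=3: ✓ (rhs at j=3)
  i=4: ✓ (rhs at j=4)
  i=5: ✓ (rhs at j=6; lhs holds on [5,5])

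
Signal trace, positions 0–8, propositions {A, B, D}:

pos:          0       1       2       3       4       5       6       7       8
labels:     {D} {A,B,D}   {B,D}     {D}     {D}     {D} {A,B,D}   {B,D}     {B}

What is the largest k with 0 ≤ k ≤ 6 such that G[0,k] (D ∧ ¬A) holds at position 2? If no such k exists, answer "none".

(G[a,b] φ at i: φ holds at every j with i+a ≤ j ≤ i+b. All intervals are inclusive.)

(D ∧ ¬A) must hold from j=2 onward; find where it first fails.
  j=2: holds
  j=3: holds
  j=4: holds
  j=5: holds
  j=6: fails
Holds on [2,5], so largest k = 3.

3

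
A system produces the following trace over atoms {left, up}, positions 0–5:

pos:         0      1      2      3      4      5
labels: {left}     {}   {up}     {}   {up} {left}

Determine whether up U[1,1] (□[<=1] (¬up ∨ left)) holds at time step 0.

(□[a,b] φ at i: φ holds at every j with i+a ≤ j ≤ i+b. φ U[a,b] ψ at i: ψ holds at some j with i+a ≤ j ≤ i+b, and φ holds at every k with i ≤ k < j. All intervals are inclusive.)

Need some j in [1,1] with □[<=1] (¬up ∨ left), and up at every k in [0,j-1].
  j=1: □[<=1] (¬up ∨ left) — fails at 2.
No j in the window works → until fails.

False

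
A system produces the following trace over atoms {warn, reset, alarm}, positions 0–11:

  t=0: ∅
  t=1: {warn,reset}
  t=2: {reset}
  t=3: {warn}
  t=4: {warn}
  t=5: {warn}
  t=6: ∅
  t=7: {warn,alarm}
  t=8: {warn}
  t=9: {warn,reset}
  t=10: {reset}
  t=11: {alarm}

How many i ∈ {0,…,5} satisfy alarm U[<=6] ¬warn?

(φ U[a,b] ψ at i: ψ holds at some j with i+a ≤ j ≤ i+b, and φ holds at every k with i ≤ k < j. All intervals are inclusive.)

Evaluate at each i in [0,5]:
  i=0: ✓ (rhs at j=0)
  i=1: ✗ (lhs fails at k=1 before rhs at j=2)
  i=2: ✓ (rhs at j=2)
  i=3: ✗ (lhs fails at k=3 before rhs at j=6)
  i=4: ✗ (lhs fails at k=4 before rhs at j=6)
  i=5: ✗ (lhs fails at k=5 before rhs at j=6)
Positions where it holds: {0, 2} → 2.

2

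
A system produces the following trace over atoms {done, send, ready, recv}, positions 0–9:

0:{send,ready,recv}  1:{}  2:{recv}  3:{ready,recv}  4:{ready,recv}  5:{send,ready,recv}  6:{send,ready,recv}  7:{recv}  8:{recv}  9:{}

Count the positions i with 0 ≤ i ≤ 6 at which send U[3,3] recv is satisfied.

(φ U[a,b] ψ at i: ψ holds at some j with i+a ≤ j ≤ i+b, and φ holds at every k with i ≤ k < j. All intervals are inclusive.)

Evaluate at each i in [0,6]:
  i=0: ✗ (lhs fails at k=1 before rhs at j=3)
  i=1: ✗ (lhs fails at k=1 before rhs at j=4)
  i=2: ✗ (lhs fails at k=2 before rhs at j=5)
  i=3: ✗ (lhs fails at k=3 before rhs at j=6)
  i=4: ✗ (lhs fails at k=4 before rhs at j=7)
  i=5: ✗ (lhs fails at k=7 before rhs at j=8)
  i=6: ✗ (no rhs in [9,9])
Positions where it holds: {} → 0.

0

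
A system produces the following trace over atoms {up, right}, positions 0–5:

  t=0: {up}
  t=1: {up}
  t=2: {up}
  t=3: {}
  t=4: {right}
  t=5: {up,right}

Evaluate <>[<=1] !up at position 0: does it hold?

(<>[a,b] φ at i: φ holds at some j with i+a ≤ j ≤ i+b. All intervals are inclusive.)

Does not hold

Check !up at each j in [0,1]:
  j=0: false
  j=1: false
No position in the window satisfies it → formula fails.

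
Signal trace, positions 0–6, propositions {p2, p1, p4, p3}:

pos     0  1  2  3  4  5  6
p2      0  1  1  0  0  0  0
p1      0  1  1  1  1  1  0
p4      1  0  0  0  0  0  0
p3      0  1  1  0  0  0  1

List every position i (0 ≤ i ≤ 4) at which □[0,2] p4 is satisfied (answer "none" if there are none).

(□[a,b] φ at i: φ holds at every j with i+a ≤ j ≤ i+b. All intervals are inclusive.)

Evaluate at each i in [0,4]:
  i=0: ✗ (fails at j=1)
  i=1: ✗ (fails at j=1)
  i=2: ✗ (fails at j=2)
  i=3: ✗ (fails at j=3)
  i=4: ✗ (fails at j=4)

none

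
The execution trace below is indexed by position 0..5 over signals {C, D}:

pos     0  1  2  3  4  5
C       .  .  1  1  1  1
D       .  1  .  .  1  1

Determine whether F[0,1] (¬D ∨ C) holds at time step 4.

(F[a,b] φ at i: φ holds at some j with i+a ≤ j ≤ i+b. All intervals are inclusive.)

Check (¬D ∨ C) at each j in [4,5]:
  j=4: true
  j=5: true
Found at j=4 → formula holds.

Yes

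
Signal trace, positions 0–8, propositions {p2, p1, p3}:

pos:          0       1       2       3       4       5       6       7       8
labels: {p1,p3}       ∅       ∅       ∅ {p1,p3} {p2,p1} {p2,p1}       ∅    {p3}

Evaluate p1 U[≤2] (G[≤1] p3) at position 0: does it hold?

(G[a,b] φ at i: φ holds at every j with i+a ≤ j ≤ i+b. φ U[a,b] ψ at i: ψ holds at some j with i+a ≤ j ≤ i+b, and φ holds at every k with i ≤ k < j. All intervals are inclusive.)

Need some j in [0,2] with G[≤1] p3, and p1 at every k in [0,j-1].
  j=0: G[≤1] p3 — fails at 1.
  j=1: G[≤1] p3 — fails at 1.
  j=2: G[≤1] p3 — fails at 2.
No j in the window works → until fails.

Does not hold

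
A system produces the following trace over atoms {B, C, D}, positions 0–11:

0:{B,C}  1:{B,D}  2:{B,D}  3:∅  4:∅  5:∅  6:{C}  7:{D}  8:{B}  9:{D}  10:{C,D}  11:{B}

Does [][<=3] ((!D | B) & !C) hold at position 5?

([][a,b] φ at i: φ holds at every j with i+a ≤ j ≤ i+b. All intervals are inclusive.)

Check ((!D | B) & !C) at every j in [5,8]:
  j=5: true
  j=6: false
  j=7: false
  j=8: true
Fails at j=6 → formula fails.

No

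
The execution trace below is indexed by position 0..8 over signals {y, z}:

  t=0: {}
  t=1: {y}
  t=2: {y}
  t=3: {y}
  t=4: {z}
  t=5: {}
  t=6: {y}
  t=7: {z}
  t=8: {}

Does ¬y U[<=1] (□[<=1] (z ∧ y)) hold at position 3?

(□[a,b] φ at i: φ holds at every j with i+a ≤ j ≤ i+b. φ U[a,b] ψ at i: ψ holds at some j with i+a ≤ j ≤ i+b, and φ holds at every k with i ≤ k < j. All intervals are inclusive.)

Need some j in [3,4] with □[<=1] (z ∧ y), and ¬y at every k in [3,j-1].
  j=3: □[<=1] (z ∧ y) — fails at 3.
  j=4: □[<=1] (z ∧ y) — fails at 4.
No j in the window works → until fails.

No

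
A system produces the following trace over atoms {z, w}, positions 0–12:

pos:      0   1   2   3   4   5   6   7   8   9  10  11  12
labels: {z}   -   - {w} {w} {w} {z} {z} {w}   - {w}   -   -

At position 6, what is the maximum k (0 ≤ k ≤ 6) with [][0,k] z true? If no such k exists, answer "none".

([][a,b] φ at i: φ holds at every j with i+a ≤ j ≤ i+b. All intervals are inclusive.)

z must hold from j=6 onward; find where it first fails.
  j=6: holds
  j=7: holds
  j=8: fails
Holds on [6,7], so largest k = 1.

1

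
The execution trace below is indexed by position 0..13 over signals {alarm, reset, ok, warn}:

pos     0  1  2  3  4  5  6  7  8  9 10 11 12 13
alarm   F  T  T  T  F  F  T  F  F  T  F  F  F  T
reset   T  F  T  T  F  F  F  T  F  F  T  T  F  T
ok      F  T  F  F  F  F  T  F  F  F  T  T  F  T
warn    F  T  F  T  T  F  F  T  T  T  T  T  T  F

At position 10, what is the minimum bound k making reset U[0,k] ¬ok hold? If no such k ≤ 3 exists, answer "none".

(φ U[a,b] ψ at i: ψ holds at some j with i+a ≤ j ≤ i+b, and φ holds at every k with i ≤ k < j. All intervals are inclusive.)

Need earliest j ≥ 10 with ¬ok, and reset at every k in [10,j-1].
  j=10: rhs fails.
  j=11: rhs fails.
  j=12: rhs holds; lhs holds on [10,11]. k = 2.

2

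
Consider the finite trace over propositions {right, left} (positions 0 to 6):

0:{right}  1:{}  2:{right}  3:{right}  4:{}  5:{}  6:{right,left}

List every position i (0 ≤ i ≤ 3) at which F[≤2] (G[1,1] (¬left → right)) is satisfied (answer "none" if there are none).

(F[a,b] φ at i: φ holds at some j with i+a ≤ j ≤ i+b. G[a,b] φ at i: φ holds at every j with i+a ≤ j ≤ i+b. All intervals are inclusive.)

Evaluate at each i in [0,3]:
  i=0: ✓ (witness j=1)
  i=1: ✓ (witness j=1)
  i=2: ✓ (witness j=2)
  i=3: ✓ (witness j=5)

0, 1, 2, 3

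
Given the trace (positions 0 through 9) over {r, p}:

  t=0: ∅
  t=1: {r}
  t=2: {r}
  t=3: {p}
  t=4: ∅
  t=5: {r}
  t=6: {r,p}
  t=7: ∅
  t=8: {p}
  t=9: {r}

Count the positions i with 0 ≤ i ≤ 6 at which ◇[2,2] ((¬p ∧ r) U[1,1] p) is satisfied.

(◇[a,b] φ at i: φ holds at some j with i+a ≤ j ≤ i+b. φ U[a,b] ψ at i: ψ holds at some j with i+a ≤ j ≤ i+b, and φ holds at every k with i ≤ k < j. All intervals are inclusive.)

Evaluate at each i in [0,6]:
  i=0: ✓ (witness j=2)
  i=1: ✗ (none in [3,3])
  i=2: ✗ (none in [4,4])
  i=3: ✓ (witness j=5)
  i=4: ✗ (none in [6,6])
  i=5: ✗ (none in [7,7])
  i=6: ✗ (none in [8,8])
Positions where it holds: {0, 3} → 2.

2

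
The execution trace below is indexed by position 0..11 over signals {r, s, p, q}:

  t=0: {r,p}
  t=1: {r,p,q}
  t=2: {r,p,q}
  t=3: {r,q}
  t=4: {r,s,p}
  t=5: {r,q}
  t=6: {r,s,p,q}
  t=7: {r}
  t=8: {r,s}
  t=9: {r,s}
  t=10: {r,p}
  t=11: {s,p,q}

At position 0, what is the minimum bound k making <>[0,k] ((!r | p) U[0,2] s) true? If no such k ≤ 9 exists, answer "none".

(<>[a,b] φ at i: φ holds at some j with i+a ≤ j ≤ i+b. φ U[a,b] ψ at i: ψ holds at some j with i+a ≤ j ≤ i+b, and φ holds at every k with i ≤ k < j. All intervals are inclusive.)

Scan j = 0,1,… for ((!r | p) U[0,2] s):
  j=0: fails
  j=1: fails
  j=2: fails
  j=3: fails
  j=4: holds
First hit at j=4, so smallest k = 4-0 = 4.

4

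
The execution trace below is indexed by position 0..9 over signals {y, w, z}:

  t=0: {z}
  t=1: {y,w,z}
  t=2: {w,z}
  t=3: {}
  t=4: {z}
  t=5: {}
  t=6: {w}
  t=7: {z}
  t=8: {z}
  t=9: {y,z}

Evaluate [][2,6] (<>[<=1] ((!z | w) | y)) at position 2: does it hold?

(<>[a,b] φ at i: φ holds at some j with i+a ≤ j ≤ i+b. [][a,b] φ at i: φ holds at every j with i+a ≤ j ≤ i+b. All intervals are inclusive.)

False

Check <>[<=1] ((!z | w) | y) at every j in [4,8]:
  j=4: holds (witness at 5)
  j=5: holds (witness at 5)
  j=6: holds (witness at 6)
  j=7: fails (none in [7,8])
  j=8: holds (witness at 9)
Fails at j=7 → formula fails.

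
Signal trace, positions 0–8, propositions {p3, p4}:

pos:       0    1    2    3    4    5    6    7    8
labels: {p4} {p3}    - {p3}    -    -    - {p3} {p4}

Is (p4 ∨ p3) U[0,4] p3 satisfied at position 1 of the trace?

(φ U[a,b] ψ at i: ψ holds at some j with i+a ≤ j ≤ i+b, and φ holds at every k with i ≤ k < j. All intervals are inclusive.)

True

Need some j in [1,5] with p3, and (p4 ∨ p3) at every k in [1,j-1].
  j=1: p3 holds; no prefix to check → satisfied.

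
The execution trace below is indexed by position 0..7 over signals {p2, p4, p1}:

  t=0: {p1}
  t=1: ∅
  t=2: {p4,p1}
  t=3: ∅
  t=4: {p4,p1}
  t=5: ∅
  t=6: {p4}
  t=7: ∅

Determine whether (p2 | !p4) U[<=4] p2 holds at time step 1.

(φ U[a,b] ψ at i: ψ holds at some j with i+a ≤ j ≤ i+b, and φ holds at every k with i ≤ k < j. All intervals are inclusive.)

No

Need some j in [1,5] with p2, and (p2 | !p4) at every k in [1,j-1].
  j=1: p2 false.
  j=2: p2 false.
  j=3: p2 false.
  j=4: p2 false.
  j=5: p2 false.
No j in the window works → until fails.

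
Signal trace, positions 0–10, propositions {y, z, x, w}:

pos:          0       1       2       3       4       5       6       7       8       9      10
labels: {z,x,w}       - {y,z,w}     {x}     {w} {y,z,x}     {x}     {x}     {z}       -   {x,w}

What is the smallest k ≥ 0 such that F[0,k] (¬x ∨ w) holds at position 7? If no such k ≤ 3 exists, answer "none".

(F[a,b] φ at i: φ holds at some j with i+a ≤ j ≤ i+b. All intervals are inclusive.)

1

Scan j = 7,8,… for (¬x ∨ w):
  j=7: fails
  j=8: holds
First hit at j=8, so smallest k = 8-7 = 1.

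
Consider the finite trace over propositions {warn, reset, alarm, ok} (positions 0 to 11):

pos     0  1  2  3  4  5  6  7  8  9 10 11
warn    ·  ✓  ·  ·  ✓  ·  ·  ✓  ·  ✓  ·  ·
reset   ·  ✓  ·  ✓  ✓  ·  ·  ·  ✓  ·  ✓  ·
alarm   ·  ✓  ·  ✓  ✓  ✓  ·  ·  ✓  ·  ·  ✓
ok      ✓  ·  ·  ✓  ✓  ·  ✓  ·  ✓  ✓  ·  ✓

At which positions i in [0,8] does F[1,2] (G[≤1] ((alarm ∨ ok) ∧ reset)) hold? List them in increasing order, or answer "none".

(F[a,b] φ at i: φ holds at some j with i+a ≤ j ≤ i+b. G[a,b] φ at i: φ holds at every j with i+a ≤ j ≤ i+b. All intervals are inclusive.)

1, 2

Evaluate at each i in [0,8]:
  i=0: ✗ (none in [1,2])
  i=1: ✓ (witness j=3)
  i=2: ✓ (witness j=3)
  i=3: ✗ (none in [4,5])
  i=4: ✗ (none in [5,6])
  i=5: ✗ (none in [6,7])
  i=6: ✗ (none in [7,8])
  i=7: ✗ (none in [8,9])
  i=8: ✗ (none in [9,10])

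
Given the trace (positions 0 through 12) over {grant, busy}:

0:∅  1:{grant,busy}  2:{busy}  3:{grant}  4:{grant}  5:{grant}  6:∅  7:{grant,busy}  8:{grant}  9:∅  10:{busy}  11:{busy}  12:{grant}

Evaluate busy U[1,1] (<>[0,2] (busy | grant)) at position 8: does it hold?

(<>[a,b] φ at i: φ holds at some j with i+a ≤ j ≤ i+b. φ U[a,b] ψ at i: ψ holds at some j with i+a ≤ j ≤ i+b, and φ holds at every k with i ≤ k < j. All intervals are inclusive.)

Does not hold

Need some j in [9,9] with <>[0,2] (busy | grant), and busy at every k in [8,j-1].
  j=9: <>[0,2] (busy | grant) holds, but busy fails at k=8 → not this j.
No j in the window works → until fails.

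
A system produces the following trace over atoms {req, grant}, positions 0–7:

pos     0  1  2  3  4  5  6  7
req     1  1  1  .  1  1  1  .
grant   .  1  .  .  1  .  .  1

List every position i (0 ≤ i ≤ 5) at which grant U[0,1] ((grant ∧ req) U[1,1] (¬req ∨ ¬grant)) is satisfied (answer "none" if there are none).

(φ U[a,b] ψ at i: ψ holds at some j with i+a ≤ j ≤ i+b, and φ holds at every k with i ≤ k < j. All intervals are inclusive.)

Evaluate at each i in [0,5]:
  i=0: ✗ (lhs fails at k=0 before rhs at j=1)
  i=1: ✓ (rhs at j=1)
  i=2: ✗ (no rhs in [2,3])
  i=3: ✗ (lhs fails at k=3 before rhs at j=4)
  i=4: ✓ (rhs at j=4)
  i=5: ✗ (no rhs in [5,6])

1, 4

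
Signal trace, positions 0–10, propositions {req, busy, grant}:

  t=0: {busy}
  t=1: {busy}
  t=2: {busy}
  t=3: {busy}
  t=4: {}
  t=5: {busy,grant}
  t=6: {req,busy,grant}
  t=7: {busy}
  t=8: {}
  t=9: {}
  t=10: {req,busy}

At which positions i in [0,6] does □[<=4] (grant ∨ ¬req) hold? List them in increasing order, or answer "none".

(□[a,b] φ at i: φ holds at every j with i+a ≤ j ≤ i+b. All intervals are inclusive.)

0, 1, 2, 3, 4, 5

Evaluate at each i in [0,6]:
  i=0: ✓ (all of [0,4])
  i=1: ✓ (all of [1,5])
  i=2: ✓ (all of [2,6])
  i=3: ✓ (all of [3,7])
  i=4: ✓ (all of [4,8])
  i=5: ✓ (all of [5,9])
  i=6: ✗ (fails at j=10)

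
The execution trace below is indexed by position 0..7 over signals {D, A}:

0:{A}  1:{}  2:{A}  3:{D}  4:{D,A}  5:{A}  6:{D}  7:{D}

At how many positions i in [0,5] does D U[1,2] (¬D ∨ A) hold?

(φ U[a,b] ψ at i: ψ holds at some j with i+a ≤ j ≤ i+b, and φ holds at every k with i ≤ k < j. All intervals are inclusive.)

Evaluate at each i in [0,5]:
  i=0: ✗ (lhs fails at k=0 before rhs at j=1)
  i=1: ✗ (lhs fails at k=1 before rhs at j=2)
  i=2: ✗ (lhs fails at k=2 before rhs at j=4)
  i=3: ✓ (rhs at j=4; lhs holds on [3,3])
  i=4: ✓ (rhs at j=5; lhs holds on [4,4])
  i=5: ✗ (no rhs in [6,7])
Positions where it holds: {3, 4} → 2.

2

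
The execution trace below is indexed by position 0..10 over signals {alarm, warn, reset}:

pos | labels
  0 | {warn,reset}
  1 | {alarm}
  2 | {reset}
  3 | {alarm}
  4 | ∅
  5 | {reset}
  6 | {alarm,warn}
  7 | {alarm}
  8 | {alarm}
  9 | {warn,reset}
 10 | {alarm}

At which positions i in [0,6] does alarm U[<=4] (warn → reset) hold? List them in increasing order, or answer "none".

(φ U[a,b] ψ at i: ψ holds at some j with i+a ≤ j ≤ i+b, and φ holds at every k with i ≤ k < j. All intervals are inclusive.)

Evaluate at each i in [0,6]:
  i=0: ✓ (rhs at j=0)
  i=1: ✓ (rhs at j=1)
  i=2: ✓ (rhs at j=2)
  i=3: ✓ (rhs at j=3)
  i=4: ✓ (rhs at j=4)
  i=5: ✓ (rhs at j=5)
  i=6: ✓ (rhs at j=7; lhs holds on [6,6])

0, 1, 2, 3, 4, 5, 6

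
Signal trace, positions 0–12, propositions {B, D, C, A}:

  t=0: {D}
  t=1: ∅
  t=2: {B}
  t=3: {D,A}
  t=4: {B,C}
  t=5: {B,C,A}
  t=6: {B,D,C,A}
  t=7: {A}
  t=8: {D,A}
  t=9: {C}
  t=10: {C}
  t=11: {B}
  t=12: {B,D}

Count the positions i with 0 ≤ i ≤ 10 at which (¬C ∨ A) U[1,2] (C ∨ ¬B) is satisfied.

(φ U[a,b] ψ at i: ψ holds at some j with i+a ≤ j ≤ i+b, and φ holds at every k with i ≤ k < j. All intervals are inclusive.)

8

Evaluate at each i in [0,10]:
  i=0: ✓ (rhs at j=1; lhs holds on [0,0])
  i=1: ✓ (rhs at j=3; lhs holds on [1,2])
  i=2: ✓ (rhs at j=3; lhs holds on [2,2])
  i=3: ✓ (rhs at j=4; lhs holds on [3,3])
  i=4: ✗ (lhs fails at k=4 before rhs at j=5)
  i=5: ✓ (rhs at j=6; lhs holds on [5,5])
  i=6: ✓ (rhs at j=7; lhs holds on [6,6])
  i=7: ✓ (rhs at j=8; lhs holds on [7,7])
  i=8: ✓ (rhs at j=9; lhs holds on [8,8])
  i=9: ✗ (lhs fails at k=9 before rhs at j=10)
  i=10: ✗ (no rhs in [11,12])
Positions where it holds: {0, 1, 2, 3, 5, 6, 7, 8} → 8.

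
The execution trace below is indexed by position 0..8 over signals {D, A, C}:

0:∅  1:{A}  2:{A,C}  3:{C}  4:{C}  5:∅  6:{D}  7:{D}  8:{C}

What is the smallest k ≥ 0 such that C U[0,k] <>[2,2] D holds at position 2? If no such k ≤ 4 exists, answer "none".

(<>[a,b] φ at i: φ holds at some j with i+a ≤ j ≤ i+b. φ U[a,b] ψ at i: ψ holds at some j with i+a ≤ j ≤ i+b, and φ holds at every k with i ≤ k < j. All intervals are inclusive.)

Need earliest j ≥ 2 with <>[2,2] D, and C at every k in [2,j-1].
  j=2: rhs fails.
  j=3: rhs fails.
  j=4: rhs holds; lhs holds on [2,3]. k = 2.

2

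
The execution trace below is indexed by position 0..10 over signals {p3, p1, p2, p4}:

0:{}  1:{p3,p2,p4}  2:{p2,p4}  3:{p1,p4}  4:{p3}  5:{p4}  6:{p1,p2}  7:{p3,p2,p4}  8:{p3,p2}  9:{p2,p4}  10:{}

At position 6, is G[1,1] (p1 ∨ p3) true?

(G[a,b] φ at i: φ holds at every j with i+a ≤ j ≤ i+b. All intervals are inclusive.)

True

Check (p1 ∨ p3) at every j in [7,7]:
  j=7: true
All positions satisfy it → formula holds.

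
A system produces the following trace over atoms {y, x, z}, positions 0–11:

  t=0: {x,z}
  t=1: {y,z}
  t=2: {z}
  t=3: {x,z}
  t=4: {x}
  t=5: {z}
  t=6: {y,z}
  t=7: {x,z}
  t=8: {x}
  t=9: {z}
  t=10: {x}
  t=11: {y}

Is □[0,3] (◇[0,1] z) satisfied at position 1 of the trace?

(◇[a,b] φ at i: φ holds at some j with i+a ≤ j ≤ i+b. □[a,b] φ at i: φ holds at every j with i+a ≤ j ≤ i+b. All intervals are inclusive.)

Check ◇[0,1] z at every j in [1,4]:
  j=1: holds (witness at 1)
  j=2: holds (witness at 2)
  j=3: holds (witness at 3)
  j=4: holds (witness at 5)
All positions satisfy it → formula holds.

True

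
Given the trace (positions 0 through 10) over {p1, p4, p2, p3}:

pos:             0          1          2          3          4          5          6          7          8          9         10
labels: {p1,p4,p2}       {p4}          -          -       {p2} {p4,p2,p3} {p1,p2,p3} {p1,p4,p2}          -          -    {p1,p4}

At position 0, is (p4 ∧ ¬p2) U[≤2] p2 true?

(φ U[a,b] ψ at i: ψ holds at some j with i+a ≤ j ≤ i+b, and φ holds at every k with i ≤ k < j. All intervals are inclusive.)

Need some j in [0,2] with p2, and (p4 ∧ ¬p2) at every k in [0,j-1].
  j=0: p2 holds; no prefix to check → satisfied.

Yes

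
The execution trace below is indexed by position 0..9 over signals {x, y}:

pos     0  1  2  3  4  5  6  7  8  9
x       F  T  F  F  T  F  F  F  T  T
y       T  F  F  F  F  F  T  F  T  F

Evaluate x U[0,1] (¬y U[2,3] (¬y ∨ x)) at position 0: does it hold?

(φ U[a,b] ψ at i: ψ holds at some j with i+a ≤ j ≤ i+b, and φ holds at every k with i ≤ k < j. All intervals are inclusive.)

No

Need some j in [0,1] with (¬y U[2,3] (¬y ∨ x)), and x at every k in [0,j-1].
  j=0: (¬y U[2,3] (¬y ∨ x)) — fails.
  j=1: (¬y U[2,3] (¬y ∨ x)) holds, but x fails at k=0 → not this j.
No j in the window works → until fails.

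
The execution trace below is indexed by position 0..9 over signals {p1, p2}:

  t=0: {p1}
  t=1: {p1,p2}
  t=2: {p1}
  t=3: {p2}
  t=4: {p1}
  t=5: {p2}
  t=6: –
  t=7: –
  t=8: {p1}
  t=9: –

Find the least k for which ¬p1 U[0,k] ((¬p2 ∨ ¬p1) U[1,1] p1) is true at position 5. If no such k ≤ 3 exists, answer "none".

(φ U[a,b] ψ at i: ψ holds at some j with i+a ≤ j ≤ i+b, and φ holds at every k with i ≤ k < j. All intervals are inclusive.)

2

Need earliest j ≥ 5 with ((¬p2 ∨ ¬p1) U[1,1] p1), and ¬p1 at every k in [5,j-1].
  j=5: rhs fails.
  j=6: rhs fails.
  j=7: rhs holds; lhs holds on [5,6]. k = 2.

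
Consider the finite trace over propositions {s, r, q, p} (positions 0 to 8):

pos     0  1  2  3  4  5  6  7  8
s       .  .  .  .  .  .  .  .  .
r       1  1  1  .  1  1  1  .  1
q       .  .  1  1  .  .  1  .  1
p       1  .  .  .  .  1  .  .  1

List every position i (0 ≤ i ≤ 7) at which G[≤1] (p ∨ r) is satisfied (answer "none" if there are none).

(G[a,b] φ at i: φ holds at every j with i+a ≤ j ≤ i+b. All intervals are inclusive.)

0, 1, 4, 5

Evaluate at each i in [0,7]:
  i=0: ✓ (all of [0,1])
  i=1: ✓ (all of [1,2])
  i=2: ✗ (fails at j=3)
  i=3: ✗ (fails at j=3)
  i=4: ✓ (all of [4,5])
  i=5: ✓ (all of [5,6])
  i=6: ✗ (fails at j=7)
  i=7: ✗ (fails at j=7)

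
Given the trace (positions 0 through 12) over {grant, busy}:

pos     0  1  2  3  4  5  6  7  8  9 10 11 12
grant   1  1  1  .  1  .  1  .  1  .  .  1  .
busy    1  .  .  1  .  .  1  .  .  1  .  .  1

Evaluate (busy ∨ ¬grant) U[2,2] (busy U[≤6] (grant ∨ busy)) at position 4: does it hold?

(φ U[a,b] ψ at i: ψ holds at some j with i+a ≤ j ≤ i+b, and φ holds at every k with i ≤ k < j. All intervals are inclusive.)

False

Need some j in [6,6] with (busy U[≤6] (grant ∨ busy)), and (busy ∨ ¬grant) at every k in [4,j-1].
  j=6: (busy U[≤6] (grant ∨ busy)) holds, but (busy ∨ ¬grant) fails at k=4 → not this j.
No j in the window works → until fails.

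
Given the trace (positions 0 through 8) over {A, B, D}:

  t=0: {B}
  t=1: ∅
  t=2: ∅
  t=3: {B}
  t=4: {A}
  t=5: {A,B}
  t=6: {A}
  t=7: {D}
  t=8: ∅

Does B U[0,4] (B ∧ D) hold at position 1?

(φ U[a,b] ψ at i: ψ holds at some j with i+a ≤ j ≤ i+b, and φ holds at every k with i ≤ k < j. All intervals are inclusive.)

Need some j in [1,5] with (B ∧ D), and B at every k in [1,j-1].
  j=1: (B ∧ D) false.
  j=2: (B ∧ D) false.
  j=3: (B ∧ D) false.
  j=4: (B ∧ D) false.
  j=5: (B ∧ D) false.
No j in the window works → until fails.

Does not hold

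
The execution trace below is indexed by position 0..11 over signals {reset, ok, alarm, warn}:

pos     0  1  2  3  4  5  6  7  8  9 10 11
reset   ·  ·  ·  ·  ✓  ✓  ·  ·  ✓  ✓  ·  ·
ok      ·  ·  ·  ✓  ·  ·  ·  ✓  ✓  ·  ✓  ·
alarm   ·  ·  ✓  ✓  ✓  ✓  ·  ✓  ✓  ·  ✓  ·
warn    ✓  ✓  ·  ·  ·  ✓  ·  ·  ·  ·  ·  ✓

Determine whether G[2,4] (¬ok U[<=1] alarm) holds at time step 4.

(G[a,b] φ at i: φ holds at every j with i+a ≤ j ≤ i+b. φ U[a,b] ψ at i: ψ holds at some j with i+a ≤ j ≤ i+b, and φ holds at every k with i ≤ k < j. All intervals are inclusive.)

Check (¬ok U[<=1] alarm) at every j in [6,8]:
  j=6: holds
  j=7: holds
  j=8: holds
All positions satisfy it → formula holds.

Holds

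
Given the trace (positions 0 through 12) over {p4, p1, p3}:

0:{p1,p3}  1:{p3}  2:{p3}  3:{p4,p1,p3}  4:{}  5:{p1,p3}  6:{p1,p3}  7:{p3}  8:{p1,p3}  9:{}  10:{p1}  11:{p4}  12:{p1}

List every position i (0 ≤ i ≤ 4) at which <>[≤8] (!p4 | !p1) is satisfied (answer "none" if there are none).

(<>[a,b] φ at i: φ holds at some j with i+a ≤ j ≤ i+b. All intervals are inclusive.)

Evaluate at each i in [0,4]:
  i=0: ✓ (witness j=0)
  i=1: ✓ (witness j=1)
  i=2: ✓ (witness j=2)
  i=3: ✓ (witness j=4)
  i=4: ✓ (witness j=4)

0, 1, 2, 3, 4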